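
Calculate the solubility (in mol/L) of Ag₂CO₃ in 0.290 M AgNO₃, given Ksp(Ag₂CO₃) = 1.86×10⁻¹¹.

Ag₂CO₃(s) ⇌ 2 Ag⁺(aq) + CO₃²⁻(aq)
The solution already contains Ag⁺ at 0.290 M. Let s be the molar solubility of Ag₂CO₃.
[Ag⁺] ≈ 0.290 M (common ion dominates); [CO₃²⁻] = s.
Ksp = [Ag⁺]^2[CO₃²⁻] = (0.290)^2s
s = 1.86×10⁻¹¹ / (0.290)^2 = 2.21×10⁻¹⁰
s = 2.21×10⁻¹⁰ M

2.21×10⁻¹⁰ M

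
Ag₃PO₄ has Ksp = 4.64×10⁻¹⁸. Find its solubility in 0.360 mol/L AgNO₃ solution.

9.95×10⁻¹⁷ M

Ag₃PO₄(s) ⇌ 3 Ag⁺(aq) + PO₄³⁻(aq)
Ag⁺ is already present at 0.360 mol/L. If s mol/L of Ag₃PO₄ dissolves, [PO₄³⁻] = s while [Ag⁺] ≈ 0.360 mol/L.
Ksp = [Ag⁺]^3[PO₄³⁻] = (0.360)^3s
s = 4.64×10⁻¹⁸ / (0.360)^3 = 9.95×10⁻¹⁷
s = 9.95×10⁻¹⁷ mol/L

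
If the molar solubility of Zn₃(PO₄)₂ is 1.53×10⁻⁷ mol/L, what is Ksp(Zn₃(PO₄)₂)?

Zn₃(PO₄)₂(s) ⇌ 3 Zn²⁺(aq) + 2 PO₄³⁻(aq)
Let s be the molar solubility. Then [Zn²⁺] = 3s and [PO₄³⁻] = 2s.
Ksp = [Zn²⁺]^3[PO₄³⁻]^2 = (3s)^3 · (2s)^2 = 108s^5
Ksp = 108 × (1.53×10⁻⁷)^5 = 9.05×10⁻³³

Ksp = 9.05×10⁻³³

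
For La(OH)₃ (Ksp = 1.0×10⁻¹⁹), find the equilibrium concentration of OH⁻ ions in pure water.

2.3×10⁻⁵ M

La(OH)₃(s) ⇌ La³⁺(aq) + 3 OH⁻(aq)
With molar solubility s: [La³⁺] = s, [OH⁻] = 3s.
Ksp = [La³⁺][OH⁻]^3 = s · (3s)^3 = 27s^4 = 1.0×10⁻¹⁹
s = 7.8×10⁻⁶ M
[OH⁻] = 3s = 2.3×10⁻⁵ M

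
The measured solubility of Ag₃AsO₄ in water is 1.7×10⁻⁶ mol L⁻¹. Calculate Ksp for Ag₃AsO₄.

Ag₃AsO₄(s) ⇌ 3 Ag⁺(aq) + AsO₄³⁻(aq)
Call the molar solubility s, so that [Ag⁺] = 3s and [AsO₄³⁻] = s.
Ksp = [Ag⁺]^3[AsO₄³⁻] = (3s)^3 · s = 27s^4
Ksp = 27 × (1.7×10⁻⁶)^4 = 2.3×10⁻²²

Ksp = 2.3×10⁻²²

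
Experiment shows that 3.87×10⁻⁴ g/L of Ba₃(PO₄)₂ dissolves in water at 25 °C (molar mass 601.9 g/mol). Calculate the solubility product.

Convert to molarity: s = 3.87×10⁻⁴ / 601.9 = 6.4296×10⁻⁷ mol/L
Ba₃(PO₄)₂(s) ⇌ 3 Ba²⁺(aq) + 2 PO₄³⁻(aq)
For each mole of Ba₃(PO₄)₂ that dissolves per liter, [Ba²⁺] = 3s and [PO₄³⁻] = 2s; let s denote this solubility.
Ksp = [Ba²⁺]^3[PO₄³⁻]^2 = (3s)^3 · (2s)^2 = 108s^5
Ksp = 108 × (6.4296×10⁻⁷)^5 = 1.19×10⁻²⁹

Ksp = 1.19×10⁻²⁹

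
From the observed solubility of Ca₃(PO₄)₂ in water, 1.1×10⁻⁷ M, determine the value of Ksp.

Ca₃(PO₄)₂(s) ⇌ 3 Ca²⁺(aq) + 2 PO₄³⁻(aq)
For each mole of Ca₃(PO₄)₂ that dissolves per liter, [Ca²⁺] = 3s and [PO₄³⁻] = 2s; let s denote this solubility.
Ksp = [Ca²⁺]^3[PO₄³⁻]^2 = (3s)^3 · (2s)^2 = 108s^5
Ksp = 108 × (1.1×10⁻⁷)^5 = 1.7×10⁻³³

Ksp = 1.7×10⁻³³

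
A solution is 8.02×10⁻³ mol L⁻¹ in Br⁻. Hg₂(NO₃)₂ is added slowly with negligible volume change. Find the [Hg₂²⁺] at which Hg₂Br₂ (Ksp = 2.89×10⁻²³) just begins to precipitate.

4.49×10⁻¹⁹ M

The threshold for precipitation is Q = Ksp.
Hg₂Br₂(s) ⇌ Hg₂²⁺(aq) + 2 Br⁻(aq)
Ksp = [Hg₂²⁺][Br⁻]^2 = [Hg₂²⁺](8.02×10⁻³)^2
[Hg₂²⁺] = 2.89×10⁻²³ / (8.02×10⁻³)^2 = 4.49×10⁻¹⁹
[Hg₂²⁺] = 4.49×10⁻¹⁹ mol L⁻¹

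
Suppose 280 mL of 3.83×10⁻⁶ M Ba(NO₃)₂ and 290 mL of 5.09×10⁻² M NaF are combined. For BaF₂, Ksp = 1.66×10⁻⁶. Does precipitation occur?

The combined volume is 570 mL.
[Ba²⁺] = (3.83×10⁻⁶)(280)/570 = 1.88×10⁻⁶ M
[F⁻] = (5.09×10⁻²)(290)/570 = 2.59×10⁻² M
Q = [Ba²⁺][F⁻]^2 = 1.26×10⁻⁹
Q = 1.26×10⁻⁹ < Ksp = 1.66×10⁻⁶, so the solution is unsaturated and no precipitate forms.

No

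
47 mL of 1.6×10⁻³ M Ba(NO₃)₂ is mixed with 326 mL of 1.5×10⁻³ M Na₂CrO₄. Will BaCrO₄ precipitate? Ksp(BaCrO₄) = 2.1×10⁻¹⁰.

Yes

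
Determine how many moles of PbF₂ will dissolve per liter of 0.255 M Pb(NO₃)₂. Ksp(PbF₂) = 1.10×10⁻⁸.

PbF₂(s) ⇌ Pb²⁺(aq) + 2 F⁻(aq)
The solution already contains Pb²⁺ at 0.255 M. Let s be the molar solubility of PbF₂.
[Pb²⁺] ≈ 0.255 M (common ion dominates); [F⁻] = 2s.
Ksp = [Pb²⁺][F⁻]^2 = (0.255)(2s)^2
(2s)^2 = 1.10×10⁻⁸ / (0.255) = 4.31×10⁻⁸
s = 1.04×10⁻⁴ M

1.04×10⁻⁴ M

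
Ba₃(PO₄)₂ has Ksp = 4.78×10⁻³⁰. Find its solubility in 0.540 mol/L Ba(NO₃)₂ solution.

Ba₃(PO₄)₂(s) ⇌ 3 Ba²⁺(aq) + 2 PO₄³⁻(aq)
The solution already contains Ba²⁺ at 0.540 mol/L. Let s be the molar solubility of Ba₃(PO₄)₂.
[Ba²⁺] ≈ 0.540 mol/L (common ion dominates); [PO₄³⁻] = 2s.
Ksp = [Ba²⁺]^3[PO₄³⁻]^2 = (0.540)^3(2s)^2
(2s)^2 = 4.78×10⁻³⁰ / (0.540)^3 = 3.04×10⁻²⁹
s = 2.75×10⁻¹⁵ mol/L

2.75×10⁻¹⁵ M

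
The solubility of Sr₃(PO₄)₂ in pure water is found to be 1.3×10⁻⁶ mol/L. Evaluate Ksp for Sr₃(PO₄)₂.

Ksp = 4.0×10⁻²⁸

Sr₃(PO₄)₂(s) ⇌ 3 Sr²⁺(aq) + 2 PO₄³⁻(aq)
Call the molar solubility s, so that [Sr²⁺] = 3s and [PO₄³⁻] = 2s.
Ksp = [Sr²⁺]^3[PO₄³⁻]^2 = (3s)^3 · (2s)^2 = 108s^5
Ksp = 108 × (1.3×10⁻⁶)^5 = 4.0×10⁻²⁸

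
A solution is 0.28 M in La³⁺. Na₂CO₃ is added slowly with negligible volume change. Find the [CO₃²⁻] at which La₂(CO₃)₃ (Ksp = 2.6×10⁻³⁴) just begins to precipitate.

Each salt precipitates once Q = Ksp for that salt.
La₂(CO₃)₃(s) ⇌ 2 La³⁺(aq) + 3 CO₃²⁻(aq)
Ksp = [La³⁺]^2[CO₃²⁻]^3 = [CO₃²⁻]^3(0.28)^2
[CO₃²⁻]^3 = 2.6×10⁻³⁴ / (0.28)^2 = 3.3×10⁻³³
[CO₃²⁻] = 1.5×10⁻¹¹ M

1.5×10⁻¹¹ M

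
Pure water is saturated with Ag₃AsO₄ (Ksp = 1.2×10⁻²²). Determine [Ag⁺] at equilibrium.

Ag₃AsO₄(s) ⇌ 3 Ag⁺(aq) + AsO₄³⁻(aq)
Call the molar solubility s, so that [Ag⁺] = 3s and [AsO₄³⁻] = s.
Ksp = [Ag⁺]^3[AsO₄³⁻] = (3s)^3 · s = 27s^4 = 1.2×10⁻²²
s = 1.5×10⁻⁶ M
[Ag⁺] = 3s = 4.4×10⁻⁶ M

4.4×10⁻⁶ M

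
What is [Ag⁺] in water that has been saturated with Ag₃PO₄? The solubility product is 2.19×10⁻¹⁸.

5.06×10⁻⁵ M

Ag₃PO₄(s) ⇌ 3 Ag⁺(aq) + PO₄³⁻(aq)
For each mole of Ag₃PO₄ that dissolves per liter, [Ag⁺] = 3s and [PO₄³⁻] = s; let s denote this solubility.
Ksp = [Ag⁺]^3[PO₄³⁻] = (3s)^3 · s = 27s^4 = 2.19×10⁻¹⁸
s = 1.69×10⁻⁵ M
[Ag⁺] = 3s = 5.06×10⁻⁵ M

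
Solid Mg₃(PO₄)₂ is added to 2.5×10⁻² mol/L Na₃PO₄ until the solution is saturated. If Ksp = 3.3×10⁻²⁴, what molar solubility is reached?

Mg₃(PO₄)₂(s) ⇌ 3 Mg²⁺(aq) + 2 PO₄³⁻(aq)
PO₄³⁻ is already present at 2.5×10⁻² mol/L. If s mol/L of Mg₃(PO₄)₂ dissolves, [Mg²⁺] = 3s while [PO₄³⁻] ≈ 2.5×10⁻² mol/L.
Ksp = [Mg²⁺]^3[PO₄³⁻]^2 = (3s)^3(2.5×10⁻²)^2
(3s)^3 = 3.3×10⁻²⁴ / (2.5×10⁻²)^2 = 5.3×10⁻²¹
s = 5.8×10⁻⁸ mol/L

5.8×10⁻⁸ M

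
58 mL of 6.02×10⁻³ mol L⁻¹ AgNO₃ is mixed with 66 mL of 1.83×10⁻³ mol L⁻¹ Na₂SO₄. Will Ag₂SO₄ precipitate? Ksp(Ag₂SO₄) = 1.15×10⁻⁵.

After mixing, V = 58 mL + 66 mL = 124 mL.
[Ag⁺] = (6.02×10⁻³)(58)/124 = 2.82×10⁻³ mol L⁻¹
[SO₄²⁻] = (1.83×10⁻³)(66)/124 = 9.74×10⁻⁴ mol L⁻¹
Q = [Ag⁺]^2[SO₄²⁻] = 7.72×10⁻⁹
Since Q (7.72×10⁻⁹) is less than Ksp (1.15×10⁻⁵), no Ag₂SO₄ precipitates.

No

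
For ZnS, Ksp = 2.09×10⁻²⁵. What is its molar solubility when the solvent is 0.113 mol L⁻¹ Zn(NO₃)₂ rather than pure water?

1.85×10⁻²⁴ M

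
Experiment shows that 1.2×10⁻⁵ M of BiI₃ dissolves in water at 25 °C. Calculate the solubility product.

BiI₃(s) ⇌ Bi³⁺(aq) + 3 I⁻(aq)
For each mole of BiI₃ that dissolves per liter, [Bi³⁺] = s and [I⁻] = 3s; let s denote this solubility.
Ksp = [Bi³⁺][I⁻]^3 = s · (3s)^3 = 27s^4
Ksp = 27 × (1.2×10⁻⁵)^4 = 5.6×10⁻¹⁹

Ksp = 5.6×10⁻¹⁹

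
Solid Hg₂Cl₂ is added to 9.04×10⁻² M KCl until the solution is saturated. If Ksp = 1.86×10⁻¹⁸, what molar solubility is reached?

Hg₂Cl₂(s) ⇌ Hg₂²⁺(aq) + 2 Cl⁻(aq)
Let s be the solubility of Hg₂Cl₂ here. The common ion gives [Cl⁻] ≈ 9.04×10⁻² M, and [Hg₂²⁺] = s.
Ksp = [Hg₂²⁺][Cl⁻]^2 = s(9.04×10⁻²)^2
s = 1.86×10⁻¹⁸ / (9.04×10⁻²)^2 = 2.28×10⁻¹⁶
s = 2.28×10⁻¹⁶ M

2.28×10⁻¹⁶ M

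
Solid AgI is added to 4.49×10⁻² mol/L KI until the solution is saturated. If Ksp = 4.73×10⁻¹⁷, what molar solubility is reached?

1.05×10⁻¹⁵ M

AgI(s) ⇌ Ag⁺(aq) + I⁻(aq)
Let s be the solubility of AgI here. The common ion gives [I⁻] ≈ 4.49×10⁻² mol/L, and [Ag⁺] = s.
Ksp = [Ag⁺][I⁻] = s(4.49×10⁻²)
s = 4.73×10⁻¹⁷ / (4.49×10⁻²) = 1.05×10⁻¹⁵
s = 1.05×10⁻¹⁵ mol/L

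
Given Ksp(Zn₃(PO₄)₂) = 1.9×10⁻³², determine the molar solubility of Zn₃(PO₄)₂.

Zn₃(PO₄)₂(s) ⇌ 3 Zn²⁺(aq) + 2 PO₄³⁻(aq)
For each mole of Zn₃(PO₄)₂ that dissolves per liter, [Zn²⁺] = 3s and [PO₄³⁻] = 2s; let s denote this solubility.
Ksp = [Zn²⁺]^3[PO₄³⁻]^2 = (3s)^3 · (2s)^2 = 108s^5
108s^5 = 1.9×10⁻³²  ⇒  s^5 = 1.8×10⁻³⁴
s = 1.8×10⁻⁷ mol/L

1.8×10⁻⁷ M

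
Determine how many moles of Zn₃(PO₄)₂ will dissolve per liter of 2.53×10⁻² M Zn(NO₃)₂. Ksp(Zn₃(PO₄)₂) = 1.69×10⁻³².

1.62×10⁻¹⁴ M

Zn₃(PO₄)₂(s) ⇌ 3 Zn²⁺(aq) + 2 PO₄³⁻(aq)
Zn²⁺ is already present at 2.53×10⁻² M. If s mol/L of Zn₃(PO₄)₂ dissolves, [PO₄³⁻] = 2s while [Zn²⁺] ≈ 2.53×10⁻² M.
Ksp = [Zn²⁺]^3[PO₄³⁻]^2 = (2.53×10⁻²)^3(2s)^2
(2s)^2 = 1.69×10⁻³² / (2.53×10⁻²)^3 = 1.04×10⁻²⁷
s = 1.62×10⁻¹⁴ M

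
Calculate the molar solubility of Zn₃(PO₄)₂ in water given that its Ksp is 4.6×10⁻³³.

1.3×10⁻⁷ M

Zn₃(PO₄)₂(s) ⇌ 3 Zn²⁺(aq) + 2 PO₄³⁻(aq)
If s mol/L of Zn₃(PO₄)₂ dissolves, [Zn²⁺] = 3s and [PO₄³⁻] = 2s.
Ksp = [Zn²⁺]^3[PO₄³⁻]^2 = (3s)^3 · (2s)^2 = 108s^5
108s^5 = 4.6×10⁻³³  ⇒  s^5 = 4.3×10⁻³⁵
s = (4.3×10⁻³⁵)^(1/5) = 1.3×10⁻⁷ mol/L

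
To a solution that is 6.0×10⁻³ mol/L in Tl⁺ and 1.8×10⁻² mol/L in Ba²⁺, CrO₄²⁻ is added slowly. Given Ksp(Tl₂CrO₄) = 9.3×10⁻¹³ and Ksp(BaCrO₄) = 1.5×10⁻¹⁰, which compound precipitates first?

BaCrO₄

The threshold for precipitation is Q = Ksp.
For Tl₂CrO₄: [CrO₄²⁻] = (Ksp/[Tl⁺]^2) = 2.6×10⁻⁸ mol/L
For BaCrO₄: [CrO₄²⁻] = (Ksp/[Ba²⁺]) = 8.3×10⁻⁹ mol/L
Since BaCrO₄ needs less CrO₄²⁻ to reach saturation, it precipitates first.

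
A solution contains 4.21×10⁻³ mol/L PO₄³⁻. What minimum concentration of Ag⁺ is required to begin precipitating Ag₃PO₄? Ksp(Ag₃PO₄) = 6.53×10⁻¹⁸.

1.16×10⁻⁵ M

Each salt precipitates once Q = Ksp for that salt.
Ag₃PO₄(s) ⇌ 3 Ag⁺(aq) + PO₄³⁻(aq)
Ksp = [Ag⁺]^3[PO₄³⁻] = [Ag⁺]^3(4.21×10⁻³)
[Ag⁺]^3 = 6.53×10⁻¹⁸ / (4.21×10⁻³) = 1.55×10⁻¹⁵
[Ag⁺] = 1.16×10⁻⁵ mol/L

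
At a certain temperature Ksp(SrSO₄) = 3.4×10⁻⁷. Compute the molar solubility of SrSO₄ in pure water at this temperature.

5.8×10⁻⁴ M

SrSO₄(s) ⇌ Sr²⁺(aq) + SO₄²⁻(aq)
If s mol/L of SrSO₄ dissolves, [Sr²⁺] = s and [SO₄²⁻] = s.
Ksp = [Sr²⁺][SO₄²⁻] = s · s = s^2
s^2 = 3.4×10⁻⁷
s = 5.8×10⁻⁴ M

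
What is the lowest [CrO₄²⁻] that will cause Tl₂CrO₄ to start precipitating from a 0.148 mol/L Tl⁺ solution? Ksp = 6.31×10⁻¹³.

A salt starts to precipitate once the ion product Q reaches its Ksp.
Tl₂CrO₄(s) ⇌ 2 Tl⁺(aq) + CrO₄²⁻(aq)
Ksp = [Tl⁺]^2[CrO₄²⁻] = [CrO₄²⁻](0.148)^2
[CrO₄²⁻] = 6.31×10⁻¹³ / (0.148)^2 = 2.88×10⁻¹¹
[CrO₄²⁻] = 2.88×10⁻¹¹ mol/L

2.88×10⁻¹¹ M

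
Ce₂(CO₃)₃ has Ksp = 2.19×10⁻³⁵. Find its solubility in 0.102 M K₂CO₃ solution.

Ce₂(CO₃)₃(s) ⇌ 2 Ce³⁺(aq) + 3 CO₃²⁻(aq)
With CO₃²⁻ already at 0.102 M and s small, take [CO₃²⁻] ≈ 0.102 M and [Ce³⁺] = 2s.
Ksp = [Ce³⁺]^2[CO₃²⁻]^3 = (2s)^2(0.102)^3
(2s)^2 = 2.19×10⁻³⁵ / (0.102)^3 = 2.06×10⁻³²
s = 7.18×10⁻¹⁷ M

7.18×10⁻¹⁷ M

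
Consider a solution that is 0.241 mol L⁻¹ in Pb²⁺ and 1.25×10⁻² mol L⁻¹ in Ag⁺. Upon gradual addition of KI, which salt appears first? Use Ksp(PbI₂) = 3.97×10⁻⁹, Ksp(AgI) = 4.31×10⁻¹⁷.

Precipitation of each salt begins when its ion product equals Ksp.
For PbI₂: [I⁻] = (Ksp/[Pb²⁺])^(1/2) = 1.28×10⁻⁴ mol L⁻¹
For AgI: [I⁻] = (Ksp/[Ag⁺]) = 3.45×10⁻¹⁵ mol L⁻¹
The smaller threshold [I⁻] is reached first, so AgI precipitates first.

AgI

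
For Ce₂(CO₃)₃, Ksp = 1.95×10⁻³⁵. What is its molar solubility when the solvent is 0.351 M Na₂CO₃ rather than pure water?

1.06×10⁻¹⁷ M

Ce₂(CO₃)₃(s) ⇌ 2 Ce³⁺(aq) + 3 CO₃²⁻(aq)
Let s be the solubility of Ce₂(CO₃)₃ here. The common ion gives [CO₃²⁻] ≈ 0.351 M, and [Ce³⁺] = 2s.
Ksp = [Ce³⁺]^2[CO₃²⁻]^3 = (2s)^2(0.351)^3
(2s)^2 = 1.95×10⁻³⁵ / (0.351)^3 = 4.51×10⁻³⁴
s = 1.06×10⁻¹⁷ M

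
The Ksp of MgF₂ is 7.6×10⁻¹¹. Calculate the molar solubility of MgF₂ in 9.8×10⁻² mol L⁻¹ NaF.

MgF₂(s) ⇌ Mg²⁺(aq) + 2 F⁻(aq)
The solution already contains F⁻ at 9.8×10⁻² mol L⁻¹. Let s be the molar solubility of MgF₂.
[F⁻] ≈ 9.8×10⁻² mol L⁻¹ (common ion dominates); [Mg²⁺] = s.
Ksp = [Mg²⁺][F⁻]^2 = s(9.8×10⁻²)^2
s = 7.6×10⁻¹¹ / (9.8×10⁻²)^2 = 7.9×10⁻⁹
s = 7.9×10⁻⁹ mol L⁻¹

7.9×10⁻⁹ M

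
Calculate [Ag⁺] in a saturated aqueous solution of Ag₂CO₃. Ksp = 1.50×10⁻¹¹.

3.11×10⁻⁴ M

Ag₂CO₃(s) ⇌ 2 Ag⁺(aq) + CO₃²⁻(aq)
For each mole of Ag₂CO₃ that dissolves per liter, [Ag⁺] = 2s and [CO₃²⁻] = s; let s denote this solubility.
Ksp = [Ag⁺]^2[CO₃²⁻] = (2s)^2 · s = 4s^3 = 1.50×10⁻¹¹
s = 1.55×10⁻⁴ mol L⁻¹
[Ag⁺] = 2s = 3.11×10⁻⁴ mol L⁻¹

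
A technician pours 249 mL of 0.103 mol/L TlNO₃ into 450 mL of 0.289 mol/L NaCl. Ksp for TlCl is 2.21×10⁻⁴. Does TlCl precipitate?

Total volume after mixing = 249 + 450 = 699 mL.
[Tl⁺] = (0.103)(249)/699 = 3.67×10⁻² mol/L
[Cl⁻] = (0.289)(450)/699 = 0.186 mol/L
Q = [Tl⁺][Cl⁻] = 6.83×10⁻³
Q = 6.83×10⁻³ > Ksp = 2.21×10⁻⁴, so the solution is supersaturated and TlCl precipitates.

Yes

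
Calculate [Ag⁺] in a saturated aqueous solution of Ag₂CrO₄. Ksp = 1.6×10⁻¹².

1.5×10⁻⁴ M

Ag₂CrO₄(s) ⇌ 2 Ag⁺(aq) + CrO₄²⁻(aq)
Call the molar solubility s, so that [Ag⁺] = 2s and [CrO₄²⁻] = s.
Ksp = [Ag⁺]^2[CrO₄²⁻] = (2s)^2 · s = 4s^3 = 1.6×10⁻¹²
s = 7.4×10⁻⁵ M
[Ag⁺] = 2s = 1.5×10⁻⁴ M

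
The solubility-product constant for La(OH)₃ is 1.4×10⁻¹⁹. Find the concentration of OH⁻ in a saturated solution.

2.5×10⁻⁵ M

La(OH)₃(s) ⇌ La³⁺(aq) + 3 OH⁻(aq)
If s mol/L of La(OH)₃ dissolves, [La³⁺] = s and [OH⁻] = 3s.
Ksp = [La³⁺][OH⁻]^3 = s · (3s)^3 = 27s^4 = 1.4×10⁻¹⁹
s = 8.5×10⁻⁶ M
[OH⁻] = 3s = 2.5×10⁻⁵ M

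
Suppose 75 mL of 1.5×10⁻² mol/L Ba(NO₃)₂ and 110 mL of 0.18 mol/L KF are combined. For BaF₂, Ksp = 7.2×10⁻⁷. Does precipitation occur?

The combined volume is 185 mL.
[Ba²⁺] = (1.5×10⁻²)(75)/185 = 6.1×10⁻³ mol/L
[F⁻] = (0.18)(110)/185 = 0.11 mol/L
Q = [Ba²⁺][F⁻]^2 = 7.0×10⁻⁵
Because Q > Ksp (7.0×10⁻⁵ vs 7.2×10⁻⁷), a precipitate of BaF₂ forms.

Yes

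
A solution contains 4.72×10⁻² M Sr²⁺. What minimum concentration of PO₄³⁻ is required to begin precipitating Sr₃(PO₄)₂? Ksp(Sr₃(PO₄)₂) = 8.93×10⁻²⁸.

Precipitation begins when Q = Ksp.
Sr₃(PO₄)₂(s) ⇌ 3 Sr²⁺(aq) + 2 PO₄³⁻(aq)
Ksp = [Sr²⁺]^3[PO₄³⁻]^2 = [PO₄³⁻]^2(4.72×10⁻²)^3
[PO₄³⁻]^2 = 8.93×10⁻²⁸ / (4.72×10⁻²)^3 = 8.49×10⁻²⁴
[PO₄³⁻] = 2.91×10⁻¹² M

2.91×10⁻¹² M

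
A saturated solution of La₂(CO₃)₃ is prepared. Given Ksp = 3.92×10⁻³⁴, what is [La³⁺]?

La₂(CO₃)₃(s) ⇌ 2 La³⁺(aq) + 3 CO₃²⁻(aq)
For each mole of La₂(CO₃)₃ that dissolves per liter, [La³⁺] = 2s and [CO₃²⁻] = 3s; let s denote this solubility.
Ksp = [La³⁺]^2[CO₃²⁻]^3 = (2s)^2 · (3s)^3 = 108s^5 = 3.92×10⁻³⁴
s = 8.17×10⁻⁸ M
[La³⁺] = 2s = 1.63×10⁻⁷ M

1.63×10⁻⁷ M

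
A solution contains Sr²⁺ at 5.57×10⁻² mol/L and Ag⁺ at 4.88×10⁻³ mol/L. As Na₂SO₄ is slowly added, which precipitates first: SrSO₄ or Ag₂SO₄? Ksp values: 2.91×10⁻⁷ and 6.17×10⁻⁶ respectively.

SrSO₄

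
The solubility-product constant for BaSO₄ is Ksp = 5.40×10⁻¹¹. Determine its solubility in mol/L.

7.35×10⁻⁶ M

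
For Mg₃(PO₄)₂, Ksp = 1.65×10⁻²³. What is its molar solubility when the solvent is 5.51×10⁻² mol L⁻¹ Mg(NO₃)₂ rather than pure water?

1.57×10⁻¹⁰ M

Mg₃(PO₄)₂(s) ⇌ 3 Mg²⁺(aq) + 2 PO₄³⁻(aq)
With Mg²⁺ already at 5.51×10⁻² mol L⁻¹ and s small, take [Mg²⁺] ≈ 5.51×10⁻² mol L⁻¹ and [PO₄³⁻] = 2s.
Ksp = [Mg²⁺]^3[PO₄³⁻]^2 = (5.51×10⁻²)^3(2s)^2
(2s)^2 = 1.65×10⁻²³ / (5.51×10⁻²)^3 = 9.86×10⁻²⁰
s = 1.57×10⁻¹⁰ mol L⁻¹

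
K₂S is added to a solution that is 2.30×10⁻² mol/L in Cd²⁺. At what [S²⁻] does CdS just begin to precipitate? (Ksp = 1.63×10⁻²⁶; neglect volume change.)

A salt starts to precipitate once the ion product Q reaches its Ksp.
CdS(s) ⇌ Cd²⁺(aq) + S²⁻(aq)
Ksp = [Cd²⁺][S²⁻] = [S²⁻](2.30×10⁻²)
[S²⁻] = 1.63×10⁻²⁶ / (2.30×10⁻²) = 7.09×10⁻²⁵
[S²⁻] = 7.09×10⁻²⁵ mol/L

7.09×10⁻²⁵ M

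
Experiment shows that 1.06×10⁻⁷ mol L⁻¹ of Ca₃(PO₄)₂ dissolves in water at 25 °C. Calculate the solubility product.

Ca₃(PO₄)₂(s) ⇌ 3 Ca²⁺(aq) + 2 PO₄³⁻(aq)
Call the molar solubility s, so that [Ca²⁺] = 3s and [PO₄³⁻] = 2s.
Ksp = [Ca²⁺]^3[PO₄³⁻]^2 = (3s)^3 · (2s)^2 = 108s^5
Ksp = 108 × (1.06×10⁻⁷)^5 = 1.45×10⁻³³

Ksp = 1.45×10⁻³³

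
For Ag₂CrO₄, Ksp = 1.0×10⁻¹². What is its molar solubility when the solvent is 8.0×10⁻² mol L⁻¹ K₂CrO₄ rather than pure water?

1.8×10⁻⁶ M

Ag₂CrO₄(s) ⇌ 2 Ag⁺(aq) + CrO₄²⁻(aq)
Let s be the solubility of Ag₂CrO₄ here. The common ion gives [CrO₄²⁻] ≈ 8.0×10⁻² mol L⁻¹, and [Ag⁺] = 2s.
Ksp = [Ag⁺]^2[CrO₄²⁻] = (2s)^2(8.0×10⁻²)
(2s)^2 = 1.0×10⁻¹² / (8.0×10⁻²) = 1.3×10⁻¹¹
s = 1.8×10⁻⁶ mol L⁻¹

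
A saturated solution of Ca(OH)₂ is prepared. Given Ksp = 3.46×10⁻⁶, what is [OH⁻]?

1.91×10⁻² M

Ca(OH)₂(s) ⇌ Ca²⁺(aq) + 2 OH⁻(aq)
Let s be the molar solubility. Then [Ca²⁺] = s and [OH⁻] = 2s.
Ksp = [Ca²⁺][OH⁻]^2 = s · (2s)^2 = 4s^3 = 3.46×10⁻⁶
s = 9.53×10⁻³ mol/L
[OH⁻] = 2s = 1.91×10⁻² mol/L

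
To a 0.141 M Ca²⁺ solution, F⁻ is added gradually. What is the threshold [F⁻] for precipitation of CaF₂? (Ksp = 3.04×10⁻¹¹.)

1.47×10⁻⁵ M

The threshold for precipitation is Q = Ksp.
CaF₂(s) ⇌ Ca²⁺(aq) + 2 F⁻(aq)
Ksp = [Ca²⁺][F⁻]^2 = [F⁻]^2(0.141)
[F⁻]^2 = 3.04×10⁻¹¹ / (0.141) = 2.16×10⁻¹⁰
[F⁻] = 1.47×10⁻⁵ M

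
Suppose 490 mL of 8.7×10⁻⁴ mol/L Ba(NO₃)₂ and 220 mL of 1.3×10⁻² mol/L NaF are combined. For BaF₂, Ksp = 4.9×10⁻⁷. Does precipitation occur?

The combined volume is 710 mL.
[Ba²⁺] = (8.7×10⁻⁴)(490)/710 = 6.0×10⁻⁴ mol/L
[F⁻] = (1.3×10⁻²)(220)/710 = 4.0×10⁻³ mol/L
Q = [Ba²⁺][F⁻]^2 = 9.7×10⁻⁹
Q < Ksp (9.7×10⁻⁹ vs 4.9×10⁻⁷); the solution remains unsaturated and no precipitate forms.

No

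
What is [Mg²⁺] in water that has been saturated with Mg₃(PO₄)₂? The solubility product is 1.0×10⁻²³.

3.0×10⁻⁵ M

Mg₃(PO₄)₂(s) ⇌ 3 Mg²⁺(aq) + 2 PO₄³⁻(aq)
With molar solubility s: [Mg²⁺] = 3s, [PO₄³⁻] = 2s.
Ksp = [Mg²⁺]^3[PO₄³⁻]^2 = (3s)^3 · (2s)^2 = 108s^5 = 1.0×10⁻²³
s = 9.8×10⁻⁶ M
[Mg²⁺] = 3s = 3.0×10⁻⁵ M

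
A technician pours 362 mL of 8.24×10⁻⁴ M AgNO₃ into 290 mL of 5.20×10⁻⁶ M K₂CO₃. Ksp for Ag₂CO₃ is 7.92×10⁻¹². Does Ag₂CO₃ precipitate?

After mixing, V = 362 mL + 290 mL = 652 mL.
[Ag⁺] = (8.24×10⁻⁴)(362)/652 = 4.57×10⁻⁴ M
[CO₃²⁻] = (5.20×10⁻⁶)(290)/652 = 2.31×10⁻⁶ M
Q = [Ag⁺]^2[CO₃²⁻] = 4.84×10⁻¹³
Q = 4.84×10⁻¹³ < Ksp = 7.92×10⁻¹², so the solution is unsaturated and no precipitate forms.

No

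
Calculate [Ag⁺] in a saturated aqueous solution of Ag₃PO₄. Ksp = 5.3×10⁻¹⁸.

6.3×10⁻⁵ M

Ag₃PO₄(s) ⇌ 3 Ag⁺(aq) + PO₄³⁻(aq)
With molar solubility s: [Ag⁺] = 3s, [PO₄³⁻] = s.
Ksp = [Ag⁺]^3[PO₄³⁻] = (3s)^3 · s = 27s^4 = 5.3×10⁻¹⁸
s = 2.1×10⁻⁵ mol L⁻¹
[Ag⁺] = 3s = 6.3×10⁻⁵ mol L⁻¹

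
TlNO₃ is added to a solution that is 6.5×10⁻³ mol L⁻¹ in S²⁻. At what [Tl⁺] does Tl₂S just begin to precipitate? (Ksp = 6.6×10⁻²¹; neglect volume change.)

Precipitation of each salt begins when its ion product equals Ksp.
Tl₂S(s) ⇌ 2 Tl⁺(aq) + S²⁻(aq)
Ksp = [Tl⁺]^2[S²⁻] = [Tl⁺]^2(6.5×10⁻³)
[Tl⁺]^2 = 6.6×10⁻²¹ / (6.5×10⁻³) = 1.0×10⁻¹⁸
[Tl⁺] = 1.0×10⁻⁹ mol L⁻¹

1.0×10⁻⁹ M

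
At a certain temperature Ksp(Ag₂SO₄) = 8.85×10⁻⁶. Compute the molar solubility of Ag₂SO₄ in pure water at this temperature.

Ag₂SO₄(s) ⇌ 2 Ag⁺(aq) + SO₄²⁻(aq)
Let s be the molar solubility. Then [Ag⁺] = 2s and [SO₄²⁻] = s.
Ksp = [Ag⁺]^2[SO₄²⁻] = (2s)^2 · s = 4s^3
4s^3 = 8.85×10⁻⁶  ⇒  s^3 = 2.21×10⁻⁶
s = 1.30×10⁻² M

1.30×10⁻² M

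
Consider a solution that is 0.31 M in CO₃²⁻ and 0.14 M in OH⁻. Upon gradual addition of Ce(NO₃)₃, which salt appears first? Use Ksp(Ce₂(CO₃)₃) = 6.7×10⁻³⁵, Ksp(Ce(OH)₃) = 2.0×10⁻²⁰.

Ce(OH)₃

Each salt precipitates once Q = Ksp for that salt.
For Ce₂(CO₃)₃: [Ce³⁺] = (Ksp/[CO₃²⁻]^3)^(1/2) = 4.7×10⁻¹⁷ M
For Ce(OH)₃: [Ce³⁺] = (Ksp/[OH⁻]^3) = 7.3×10⁻¹⁸ M
Ce(OH)₃ requires the lower [Ce³⁺], so it precipitates first.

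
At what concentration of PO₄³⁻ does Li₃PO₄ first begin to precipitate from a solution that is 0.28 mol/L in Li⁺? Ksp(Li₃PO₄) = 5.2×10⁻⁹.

2.4×10⁻⁷ M

Precipitation begins when Q = Ksp.
Li₃PO₄(s) ⇌ 3 Li⁺(aq) + PO₄³⁻(aq)
Ksp = [Li⁺]^3[PO₄³⁻] = [PO₄³⁻](0.28)^3
[PO₄³⁻] = 5.2×10⁻⁹ / (0.28)^3 = 2.4×10⁻⁷
[PO₄³⁻] = 2.4×10⁻⁷ mol/L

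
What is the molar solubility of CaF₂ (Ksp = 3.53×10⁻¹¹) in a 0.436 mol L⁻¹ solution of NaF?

1.86×10⁻¹⁰ M

CaF₂(s) ⇌ Ca²⁺(aq) + 2 F⁻(aq)
With F⁻ already at 0.436 mol L⁻¹ and s small, take [F⁻] ≈ 0.436 mol L⁻¹ and [Ca²⁺] = s.
Ksp = [Ca²⁺][F⁻]^2 = s(0.436)^2
s = 3.53×10⁻¹¹ / (0.436)^2 = 1.86×10⁻¹⁰
s = 1.86×10⁻¹⁰ mol L⁻¹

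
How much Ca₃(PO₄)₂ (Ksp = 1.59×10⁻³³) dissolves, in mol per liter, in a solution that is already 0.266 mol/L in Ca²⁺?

Ca₃(PO₄)₂(s) ⇌ 3 Ca²⁺(aq) + 2 PO₄³⁻(aq)
The solution already contains Ca²⁺ at 0.266 mol/L. Let s be the molar solubility of Ca₃(PO₄)₂.
[Ca²⁺] ≈ 0.266 mol/L (common ion dominates); [PO₄³⁻] = 2s.
Ksp = [Ca²⁺]^3[PO₄³⁻]^2 = (0.266)^3(2s)^2
(2s)^2 = 1.59×10⁻³³ / (0.266)^3 = 8.45×10⁻³²
s = 1.45×10⁻¹⁶ mol/L

1.45×10⁻¹⁶ M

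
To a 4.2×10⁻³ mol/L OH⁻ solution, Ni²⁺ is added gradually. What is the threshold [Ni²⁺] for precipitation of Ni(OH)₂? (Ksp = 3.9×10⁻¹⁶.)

2.2×10⁻¹¹ M

Each salt precipitates once Q = Ksp for that salt.
Ni(OH)₂(s) ⇌ Ni²⁺(aq) + 2 OH⁻(aq)
Ksp = [Ni²⁺][OH⁻]^2 = [Ni²⁺](4.2×10⁻³)^2
[Ni²⁺] = 3.9×10⁻¹⁶ / (4.2×10⁻³)^2 = 2.2×10⁻¹¹
[Ni²⁺] = 2.2×10⁻¹¹ mol/L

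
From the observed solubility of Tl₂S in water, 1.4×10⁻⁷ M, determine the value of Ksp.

Tl₂S(s) ⇌ 2 Tl⁺(aq) + S²⁻(aq)
For each mole of Tl₂S that dissolves per liter, [Tl⁺] = 2s and [S²⁻] = s; let s denote this solubility.
Ksp = [Tl⁺]^2[S²⁻] = (2s)^2 · s = 4s^3
Ksp = 4 × (1.4×10⁻⁷)^3 = 1.1×10⁻²⁰

Ksp = 1.1×10⁻²⁰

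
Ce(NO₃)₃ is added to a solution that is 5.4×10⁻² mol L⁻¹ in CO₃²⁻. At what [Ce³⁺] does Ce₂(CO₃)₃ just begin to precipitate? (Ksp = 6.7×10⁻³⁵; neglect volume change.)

6.5×10⁻¹⁶ M

Precipitation of each salt begins when its ion product equals Ksp.
Ce₂(CO₃)₃(s) ⇌ 2 Ce³⁺(aq) + 3 CO₃²⁻(aq)
Ksp = [Ce³⁺]^2[CO₃²⁻]^3 = [Ce³⁺]^2(5.4×10⁻²)^3
[Ce³⁺]^2 = 6.7×10⁻³⁵ / (5.4×10⁻²)^3 = 4.3×10⁻³¹
[Ce³⁺] = 6.5×10⁻¹⁶ mol L⁻¹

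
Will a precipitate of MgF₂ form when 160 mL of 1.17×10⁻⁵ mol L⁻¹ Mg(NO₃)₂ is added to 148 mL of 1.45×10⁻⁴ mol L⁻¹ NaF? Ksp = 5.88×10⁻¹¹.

No

Total volume after mixing = 160 + 148 = 308 mL.
[Mg²⁺] = (1.17×10⁻⁵)(160)/308 = 6.08×10⁻⁶ mol L⁻¹
[F⁻] = (1.45×10⁻⁴)(148)/308 = 6.97×10⁻⁵ mol L⁻¹
Q = [Mg²⁺][F⁻]^2 = 2.95×10⁻¹⁴
Q = 2.95×10⁻¹⁴ < Ksp = 5.88×10⁻¹¹, so the solution is unsaturated and no precipitate forms.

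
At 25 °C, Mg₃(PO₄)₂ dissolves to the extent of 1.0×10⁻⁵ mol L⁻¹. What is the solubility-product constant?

Mg₃(PO₄)₂(s) ⇌ 3 Mg²⁺(aq) + 2 PO₄³⁻(aq)
With molar solubility s: [Mg²⁺] = 3s, [PO₄³⁻] = 2s.
Ksp = [Mg²⁺]^3[PO₄³⁻]^2 = (3s)^3 · (2s)^2 = 108s^5
Ksp = 108 × (1.0×10⁻⁵)^5 = 1.1×10⁻²³

Ksp = 1.1×10⁻²³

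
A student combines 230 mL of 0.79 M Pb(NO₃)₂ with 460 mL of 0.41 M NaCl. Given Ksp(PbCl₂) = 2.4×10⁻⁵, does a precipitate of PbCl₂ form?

The combined volume is 690 mL.
[Pb²⁺] = (0.79)(230)/690 = 0.26 M
[Cl⁻] = (0.41)(460)/690 = 0.27 M
Q = [Pb²⁺][Cl⁻]^2 = 2.0×10⁻²
Since Q (2.0×10⁻²) exceeds Ksp (2.4×10⁻⁵), PbCl₂ will precipitate.

Yes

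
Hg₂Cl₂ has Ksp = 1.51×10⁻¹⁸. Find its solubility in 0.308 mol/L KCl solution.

Hg₂Cl₂(s) ⇌ Hg₂²⁺(aq) + 2 Cl⁻(aq)
Cl⁻ is already present at 0.308 mol/L. If s mol/L of Hg₂Cl₂ dissolves, [Hg₂²⁺] = s while [Cl⁻] ≈ 0.308 mol/L.
Ksp = [Hg₂²⁺][Cl⁻]^2 = s(0.308)^2
s = 1.51×10⁻¹⁸ / (0.308)^2 = 1.59×10⁻¹⁷
s = 1.59×10⁻¹⁷ mol/L

1.59×10⁻¹⁷ M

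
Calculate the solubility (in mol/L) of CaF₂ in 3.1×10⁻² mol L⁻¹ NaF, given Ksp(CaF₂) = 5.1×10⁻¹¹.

CaF₂(s) ⇌ Ca²⁺(aq) + 2 F⁻(aq)
With F⁻ already at 3.1×10⁻² mol L⁻¹ and s small, take [F⁻] ≈ 3.1×10⁻² mol L⁻¹ and [Ca²⁺] = s.
Ksp = [Ca²⁺][F⁻]^2 = s(3.1×10⁻²)^2
s = 5.1×10⁻¹¹ / (3.1×10⁻²)^2 = 5.3×10⁻⁸
s = 5.3×10⁻⁸ mol L⁻¹

5.3×10⁻⁸ M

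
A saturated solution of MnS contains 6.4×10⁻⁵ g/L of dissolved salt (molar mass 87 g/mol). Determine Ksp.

Molar solubility s = (6.4×10⁻⁵ g/L) / (87 g/mol) = 7.356×10⁻⁷ mol/L
MnS(s) ⇌ Mn²⁺(aq) + S²⁻(aq)
With molar solubility s: [Mn²⁺] = s, [S²⁻] = s.
Ksp = [Mn²⁺][S²⁻] = s · s = s^2
Ksp = (7.356×10⁻⁷)^2 = 5.4×10⁻¹³

Ksp = 5.4×10⁻¹³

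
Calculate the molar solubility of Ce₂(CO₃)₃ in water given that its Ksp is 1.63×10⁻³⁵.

Ce₂(CO₃)₃(s) ⇌ 2 Ce³⁺(aq) + 3 CO₃²⁻(aq)
If s mol/L of Ce₂(CO₃)₃ dissolves, [Ce³⁺] = 2s and [CO₃²⁻] = 3s.
Ksp = [Ce³⁺]^2[CO₃²⁻]^3 = (2s)^2 · (3s)^3 = 108s^5
108s^5 = 1.63×10⁻³⁵  ⇒  s^5 = 1.51×10⁻³⁷
s = 4.32×10⁻⁸ mol L⁻¹

4.32×10⁻⁸ M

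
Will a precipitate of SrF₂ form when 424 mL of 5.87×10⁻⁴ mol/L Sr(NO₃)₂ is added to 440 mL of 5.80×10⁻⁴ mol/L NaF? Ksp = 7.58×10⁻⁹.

After mixing, V = 424 mL + 440 mL = 864 mL.
[Sr²⁺] = (5.87×10⁻⁴)(424)/864 = 2.88×10⁻⁴ mol/L
[F⁻] = (5.80×10⁻⁴)(440)/864 = 2.95×10⁻⁴ mol/L
Q = [Sr²⁺][F⁻]^2 = 2.51×10⁻¹¹
Since Q (2.51×10⁻¹¹) is less than Ksp (7.58×10⁻⁹), no SrF₂ precipitates.

No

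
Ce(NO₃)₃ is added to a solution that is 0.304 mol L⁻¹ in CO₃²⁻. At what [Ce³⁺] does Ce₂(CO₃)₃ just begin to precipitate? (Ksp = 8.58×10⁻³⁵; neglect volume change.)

5.53×10⁻¹⁷ M

The threshold for precipitation is Q = Ksp.
Ce₂(CO₃)₃(s) ⇌ 2 Ce³⁺(aq) + 3 CO₃²⁻(aq)
Ksp = [Ce³⁺]^2[CO₃²⁻]^3 = [Ce³⁺]^2(0.304)^3
[Ce³⁺]^2 = 8.58×10⁻³⁵ / (0.304)^3 = 3.05×10⁻³³
[Ce³⁺] = 5.53×10⁻¹⁷ mol L⁻¹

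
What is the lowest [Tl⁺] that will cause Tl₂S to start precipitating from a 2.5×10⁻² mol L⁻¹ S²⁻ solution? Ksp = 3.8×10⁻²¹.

3.9×10⁻¹⁰ M

Precipitation of each salt begins when its ion product equals Ksp.
Tl₂S(s) ⇌ 2 Tl⁺(aq) + S²⁻(aq)
Ksp = [Tl⁺]^2[S²⁻] = [Tl⁺]^2(2.5×10⁻²)
[Tl⁺]^2 = 3.8×10⁻²¹ / (2.5×10⁻²) = 1.5×10⁻¹⁹
[Tl⁺] = 3.9×10⁻¹⁰ mol L⁻¹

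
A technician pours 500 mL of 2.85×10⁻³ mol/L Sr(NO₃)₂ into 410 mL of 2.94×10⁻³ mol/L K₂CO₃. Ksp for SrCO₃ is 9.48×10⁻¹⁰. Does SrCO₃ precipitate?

After mixing, V = 500 mL + 410 mL = 910 mL.
[Sr²⁺] = (2.85×10⁻³)(500)/910 = 1.57×10⁻³ mol/L
[CO₃²⁻] = (2.94×10⁻³)(410)/910 = 1.32×10⁻³ mol/L
Q = [Sr²⁺][CO₃²⁻] = 2.07×10⁻⁶
Because Q > Ksp (2.07×10⁻⁶ vs 9.48×10⁻¹⁰), a precipitate of SrCO₃ forms.

Yes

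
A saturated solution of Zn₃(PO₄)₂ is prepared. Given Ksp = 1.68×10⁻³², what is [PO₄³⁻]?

3.46×10⁻⁷ M

Zn₃(PO₄)₂(s) ⇌ 3 Zn²⁺(aq) + 2 PO₄³⁻(aq)
For each mole of Zn₃(PO₄)₂ that dissolves per liter, [Zn²⁺] = 3s and [PO₄³⁻] = 2s; let s denote this solubility.
Ksp = [Zn²⁺]^3[PO₄³⁻]^2 = (3s)^3 · (2s)^2 = 108s^5 = 1.68×10⁻³²
s = 1.73×10⁻⁷ M
[PO₄³⁻] = 2s = 3.46×10⁻⁷ M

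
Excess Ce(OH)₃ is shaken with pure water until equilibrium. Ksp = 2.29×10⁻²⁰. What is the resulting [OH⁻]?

Ce(OH)₃(s) ⇌ Ce³⁺(aq) + 3 OH⁻(aq)
If s mol/L of Ce(OH)₃ dissolves, [Ce³⁺] = s and [OH⁻] = 3s.
Ksp = [Ce³⁺][OH⁻]^3 = s · (3s)^3 = 27s^4 = 2.29×10⁻²⁰
s = 5.40×10⁻⁶ mol L⁻¹
[OH⁻] = 3s = 1.62×10⁻⁵ mol L⁻¹

1.62×10⁻⁵ M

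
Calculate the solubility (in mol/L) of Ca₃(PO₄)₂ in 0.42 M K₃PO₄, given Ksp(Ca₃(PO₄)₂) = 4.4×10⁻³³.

Ca₃(PO₄)₂(s) ⇌ 3 Ca²⁺(aq) + 2 PO₄³⁻(aq)
Let s be the solubility of Ca₃(PO₄)₂ here. The common ion gives [PO₄³⁻] ≈ 0.42 M, and [Ca²⁺] = 3s.
Ksp = [Ca²⁺]^3[PO₄³⁻]^2 = (3s)^3(0.42)^2
(3s)^3 = 4.4×10⁻³³ / (0.42)^2 = 2.5×10⁻³²
s = 9.7×10⁻¹² M

9.7×10⁻¹² M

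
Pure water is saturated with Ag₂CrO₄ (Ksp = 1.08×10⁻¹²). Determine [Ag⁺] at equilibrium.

Ag₂CrO₄(s) ⇌ 2 Ag⁺(aq) + CrO₄²⁻(aq)
If s mol/L of Ag₂CrO₄ dissolves, [Ag⁺] = 2s and [CrO₄²⁻] = s.
Ksp = [Ag⁺]^2[CrO₄²⁻] = (2s)^2 · s = 4s^3 = 1.08×10⁻¹²
s = 6.46×10⁻⁵ M
[Ag⁺] = 2s = 1.29×10⁻⁴ M

1.29×10⁻⁴ M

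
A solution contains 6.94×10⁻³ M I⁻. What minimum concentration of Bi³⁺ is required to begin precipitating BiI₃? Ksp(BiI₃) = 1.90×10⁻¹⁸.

Precipitation begins when Q = Ksp.
BiI₃(s) ⇌ Bi³⁺(aq) + 3 I⁻(aq)
Ksp = [Bi³⁺][I⁻]^3 = [Bi³⁺](6.94×10⁻³)^3
[Bi³⁺] = 1.90×10⁻¹⁸ / (6.94×10⁻³)^3 = 5.68×10⁻¹²
[Bi³⁺] = 5.68×10⁻¹² M

5.68×10⁻¹² M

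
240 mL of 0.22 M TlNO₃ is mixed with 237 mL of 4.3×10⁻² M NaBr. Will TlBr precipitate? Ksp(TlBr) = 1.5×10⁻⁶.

Yes

The combined volume is 477 mL.
[Tl⁺] = (0.22)(240)/477 = 0.11 M
[Br⁻] = (4.3×10⁻²)(237)/477 = 2.1×10⁻² M
Q = [Tl⁺][Br⁻] = 2.4×10⁻³
Q = 2.4×10⁻³ > Ksp = 1.5×10⁻⁶, so the solution is supersaturated and TlBr precipitates.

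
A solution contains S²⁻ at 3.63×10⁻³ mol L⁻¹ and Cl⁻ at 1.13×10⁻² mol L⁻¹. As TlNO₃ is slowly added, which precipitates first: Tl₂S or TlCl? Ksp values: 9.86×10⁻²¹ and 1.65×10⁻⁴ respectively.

Tl₂S

A salt starts to precipitate once the ion product Q reaches its Ksp.
For Tl₂S: [Tl⁺] = (Ksp/[S²⁻])^(1/2) = 1.65×10⁻⁹ mol L⁻¹
For TlCl: [Tl⁺] = (Ksp/[Cl⁻]) = 1.46×10⁻² mol L⁻¹
Since Tl₂S needs less Tl⁺ to reach saturation, it precipitates first.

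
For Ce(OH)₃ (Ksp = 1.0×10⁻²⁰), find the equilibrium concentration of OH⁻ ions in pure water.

1.3×10⁻⁵ M

Ce(OH)₃(s) ⇌ Ce³⁺(aq) + 3 OH⁻(aq)
Let s be the molar solubility. Then [Ce³⁺] = s and [OH⁻] = 3s.
Ksp = [Ce³⁺][OH⁻]^3 = s · (3s)^3 = 27s^4 = 1.0×10⁻²⁰
s = 4.4×10⁻⁶ mol L⁻¹
[OH⁻] = 3s = 1.3×10⁻⁵ mol L⁻¹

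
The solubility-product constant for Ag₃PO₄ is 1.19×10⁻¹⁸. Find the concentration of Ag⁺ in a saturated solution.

4.35×10⁻⁵ M

Ag₃PO₄(s) ⇌ 3 Ag⁺(aq) + PO₄³⁻(aq)
With molar solubility s: [Ag⁺] = 3s, [PO₄³⁻] = s.
Ksp = [Ag⁺]^3[PO₄³⁻] = (3s)^3 · s = 27s^4 = 1.19×10⁻¹⁸
s = 1.45×10⁻⁵ M
[Ag⁺] = 3s = 4.35×10⁻⁵ M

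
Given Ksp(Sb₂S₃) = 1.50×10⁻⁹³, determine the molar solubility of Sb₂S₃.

1.07×10⁻¹⁹ M

Sb₂S₃(s) ⇌ 2 Sb³⁺(aq) + 3 S²⁻(aq)
With molar solubility s: [Sb³⁺] = 2s, [S²⁻] = 3s.
Ksp = [Sb³⁺]^2[S²⁻]^3 = (2s)^2 · (3s)^3 = 108s^5
108s^5 = 1.50×10⁻⁹³  ⇒  s^5 = 1.39×10⁻⁹⁵
Taking the 5th root, s = 1.07×10⁻¹⁹ mol/L.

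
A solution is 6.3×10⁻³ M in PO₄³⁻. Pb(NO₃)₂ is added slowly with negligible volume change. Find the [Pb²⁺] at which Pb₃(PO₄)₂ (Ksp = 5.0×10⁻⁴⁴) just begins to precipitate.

1.1×10⁻¹³ M

Precipitation of each salt begins when its ion product equals Ksp.
Pb₃(PO₄)₂(s) ⇌ 3 Pb²⁺(aq) + 2 PO₄³⁻(aq)
Ksp = [Pb²⁺]^3[PO₄³⁻]^2 = [Pb²⁺]^3(6.3×10⁻³)^2
[Pb²⁺]^3 = 5.0×10⁻⁴⁴ / (6.3×10⁻³)^2 = 1.3×10⁻³⁹
[Pb²⁺] = 1.1×10⁻¹³ M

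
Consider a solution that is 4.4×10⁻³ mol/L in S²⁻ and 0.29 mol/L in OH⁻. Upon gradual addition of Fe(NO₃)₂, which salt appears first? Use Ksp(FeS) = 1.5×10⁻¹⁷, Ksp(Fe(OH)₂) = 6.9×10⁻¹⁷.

Fe(OH)₂

A salt starts to precipitate once the ion product Q reaches its Ksp.
For FeS: [Fe²⁺] = (Ksp/[S²⁻]) = 3.4×10⁻¹⁵ mol/L
For Fe(OH)₂: [Fe²⁺] = (Ksp/[OH⁻]^2) = 8.2×10⁻¹⁶ mol/L
The smaller threshold [Fe²⁺] is reached first, so Fe(OH)₂ precipitates first.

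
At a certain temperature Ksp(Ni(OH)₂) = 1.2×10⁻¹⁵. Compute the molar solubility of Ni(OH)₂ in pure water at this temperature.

Ni(OH)₂(s) ⇌ Ni²⁺(aq) + 2 OH⁻(aq)
Call the molar solubility s, so that [Ni²⁺] = s and [OH⁻] = 2s.
Ksp = [Ni²⁺][OH⁻]^2 = s · (2s)^2 = 4s^3
4s^3 = 1.2×10⁻¹⁵  ⇒  s^3 = 3.0×10⁻¹⁶
Taking the 3rd root, s = 6.7×10⁻⁶ M.

6.7×10⁻⁶ M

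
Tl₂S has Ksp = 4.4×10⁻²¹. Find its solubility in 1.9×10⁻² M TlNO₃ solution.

Tl₂S(s) ⇌ 2 Tl⁺(aq) + S²⁻(aq)
The solution already contains Tl⁺ at 1.9×10⁻² M. Let s be the molar solubility of Tl₂S.
[Tl⁺] ≈ 1.9×10⁻² M (common ion dominates); [S²⁻] = s.
Ksp = [Tl⁺]^2[S²⁻] = (1.9×10⁻²)^2s
s = 4.4×10⁻²¹ / (1.9×10⁻²)^2 = 1.2×10⁻¹⁷
s = 1.2×10⁻¹⁷ M

1.2×10⁻¹⁷ M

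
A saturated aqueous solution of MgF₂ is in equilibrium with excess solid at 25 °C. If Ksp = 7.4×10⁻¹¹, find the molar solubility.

MgF₂(s) ⇌ Mg²⁺(aq) + 2 F⁻(aq)
For each mole of MgF₂ that dissolves per liter, [Mg²⁺] = s and [F⁻] = 2s; let s denote this solubility.
Ksp = [Mg²⁺][F⁻]^2 = s · (2s)^2 = 4s^3
4s^3 = 7.4×10⁻¹¹  ⇒  s^3 = 1.9×10⁻¹¹
Taking the 3rd root, s = 2.6×10⁻⁴ mol/L.

2.6×10⁻⁴ M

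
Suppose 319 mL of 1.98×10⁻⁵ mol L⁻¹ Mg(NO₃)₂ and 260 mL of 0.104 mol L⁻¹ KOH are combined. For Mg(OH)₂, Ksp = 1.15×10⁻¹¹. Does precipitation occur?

Yes

The combined volume is 579 mL.
[Mg²⁺] = (1.98×10⁻⁵)(319)/579 = 1.09×10⁻⁵ mol L⁻¹
[OH⁻] = (0.104)(260)/579 = 4.67×10⁻² mol L⁻¹
Q = [Mg²⁺][OH⁻]^2 = 2.38×10⁻⁸
Q = 2.38×10⁻⁸ > Ksp = 1.15×10⁻¹¹, so the solution is supersaturated and Mg(OH)₂ precipitates.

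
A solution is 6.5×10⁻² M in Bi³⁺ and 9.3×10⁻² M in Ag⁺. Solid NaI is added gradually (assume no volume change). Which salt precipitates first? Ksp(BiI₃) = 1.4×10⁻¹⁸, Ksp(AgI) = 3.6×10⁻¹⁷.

AgI

A salt starts to precipitate once the ion product Q reaches its Ksp.
For BiI₃: [I⁻] = (Ksp/[Bi³⁺])^(1/3) = 2.8×10⁻⁶ M
For AgI: [I⁻] = (Ksp/[Ag⁺]) = 3.9×10⁻¹⁶ M
Since AgI needs less I⁻ to reach saturation, it precipitates first.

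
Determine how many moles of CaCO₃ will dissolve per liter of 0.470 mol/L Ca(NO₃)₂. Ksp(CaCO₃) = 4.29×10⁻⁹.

9.13×10⁻⁹ M

CaCO₃(s) ⇌ Ca²⁺(aq) + CO₃²⁻(aq)
The solution already contains Ca²⁺ at 0.470 mol/L. Let s be the molar solubility of CaCO₃.
[Ca²⁺] ≈ 0.470 mol/L (common ion dominates); [CO₃²⁻] = s.
Ksp = [Ca²⁺][CO₃²⁻] = (0.470)s
s = 4.29×10⁻⁹ / (0.470) = 9.13×10⁻⁹
s = 9.13×10⁻⁹ mol/L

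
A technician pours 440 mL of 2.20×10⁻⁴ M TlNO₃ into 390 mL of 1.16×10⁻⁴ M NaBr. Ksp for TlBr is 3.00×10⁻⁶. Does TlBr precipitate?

No

Total volume after mixing = 440 + 390 = 830 mL.
[Tl⁺] = (2.20×10⁻⁴)(440)/830 = 1.17×10⁻⁴ M
[Br⁻] = (1.16×10⁻⁴)(390)/830 = 5.45×10⁻⁵ M
Q = [Tl⁺][Br⁻] = 6.36×10⁻⁹
Q < Ksp (6.36×10⁻⁹ vs 3.00×10⁻⁶); the solution remains unsaturated and no precipitate forms.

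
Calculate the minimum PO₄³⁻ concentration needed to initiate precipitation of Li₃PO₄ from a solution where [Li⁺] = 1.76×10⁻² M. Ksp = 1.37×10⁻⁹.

2.51×10⁻⁴ M

Precipitation of each salt begins when its ion product equals Ksp.
Li₃PO₄(s) ⇌ 3 Li⁺(aq) + PO₄³⁻(aq)
Ksp = [Li⁺]^3[PO₄³⁻] = [PO₄³⁻](1.76×10⁻²)^3
[PO₄³⁻] = 1.37×10⁻⁹ / (1.76×10⁻²)^3 = 2.51×10⁻⁴
[PO₄³⁻] = 2.51×10⁻⁴ M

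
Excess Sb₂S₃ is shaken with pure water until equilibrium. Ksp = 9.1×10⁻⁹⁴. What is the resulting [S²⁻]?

Sb₂S₃(s) ⇌ 2 Sb³⁺(aq) + 3 S²⁻(aq)
Call the molar solubility s, so that [Sb³⁺] = 2s and [S²⁻] = 3s.
Ksp = [Sb³⁺]^2[S²⁻]^3 = (2s)^2 · (3s)^3 = 108s^5 = 9.1×10⁻⁹⁴
s = 9.7×10⁻²⁰ M
[S²⁻] = 3s = 2.9×10⁻¹⁹ M

2.9×10⁻¹⁹ M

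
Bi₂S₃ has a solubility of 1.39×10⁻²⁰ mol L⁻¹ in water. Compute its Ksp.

Ksp = 5.60×10⁻⁹⁸

Bi₂S₃(s) ⇌ 2 Bi³⁺(aq) + 3 S²⁻(aq)
If s mol/L of Bi₂S₃ dissolves, [Bi³⁺] = 2s and [S²⁻] = 3s.
Ksp = [Bi³⁺]^2[S²⁻]^3 = (2s)^2 · (3s)^3 = 108s^5
Ksp = 108 × (1.39×10⁻²⁰)^5 = 5.60×10⁻⁹⁸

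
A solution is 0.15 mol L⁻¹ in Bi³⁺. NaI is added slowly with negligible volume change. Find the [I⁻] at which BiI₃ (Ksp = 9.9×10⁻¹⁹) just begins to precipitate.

1.9×10⁻⁶ M

A salt starts to precipitate once the ion product Q reaches its Ksp.
BiI₃(s) ⇌ Bi³⁺(aq) + 3 I⁻(aq)
Ksp = [Bi³⁺][I⁻]^3 = [I⁻]^3(0.15)
[I⁻]^3 = 9.9×10⁻¹⁹ / (0.15) = 6.6×10⁻¹⁸
[I⁻] = 1.9×10⁻⁶ mol L⁻¹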